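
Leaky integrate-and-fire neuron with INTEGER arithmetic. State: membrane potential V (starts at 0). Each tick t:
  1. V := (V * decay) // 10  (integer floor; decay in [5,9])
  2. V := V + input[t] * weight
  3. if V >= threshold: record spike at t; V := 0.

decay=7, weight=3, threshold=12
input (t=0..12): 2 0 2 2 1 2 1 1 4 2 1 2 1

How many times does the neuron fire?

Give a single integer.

t=0: input=2 -> V=6
t=1: input=0 -> V=4
t=2: input=2 -> V=8
t=3: input=2 -> V=11
t=4: input=1 -> V=10
t=5: input=2 -> V=0 FIRE
t=6: input=1 -> V=3
t=7: input=1 -> V=5
t=8: input=4 -> V=0 FIRE
t=9: input=2 -> V=6
t=10: input=1 -> V=7
t=11: input=2 -> V=10
t=12: input=1 -> V=10

Answer: 2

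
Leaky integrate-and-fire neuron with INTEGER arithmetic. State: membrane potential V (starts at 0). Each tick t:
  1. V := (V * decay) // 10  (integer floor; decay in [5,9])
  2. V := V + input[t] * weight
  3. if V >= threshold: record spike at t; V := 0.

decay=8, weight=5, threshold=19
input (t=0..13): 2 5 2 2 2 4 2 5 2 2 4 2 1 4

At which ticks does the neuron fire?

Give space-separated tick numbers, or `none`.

Answer: 1 4 5 7 10 13

Derivation:
t=0: input=2 -> V=10
t=1: input=5 -> V=0 FIRE
t=2: input=2 -> V=10
t=3: input=2 -> V=18
t=4: input=2 -> V=0 FIRE
t=5: input=4 -> V=0 FIRE
t=6: input=2 -> V=10
t=7: input=5 -> V=0 FIRE
t=8: input=2 -> V=10
t=9: input=2 -> V=18
t=10: input=4 -> V=0 FIRE
t=11: input=2 -> V=10
t=12: input=1 -> V=13
t=13: input=4 -> V=0 FIRE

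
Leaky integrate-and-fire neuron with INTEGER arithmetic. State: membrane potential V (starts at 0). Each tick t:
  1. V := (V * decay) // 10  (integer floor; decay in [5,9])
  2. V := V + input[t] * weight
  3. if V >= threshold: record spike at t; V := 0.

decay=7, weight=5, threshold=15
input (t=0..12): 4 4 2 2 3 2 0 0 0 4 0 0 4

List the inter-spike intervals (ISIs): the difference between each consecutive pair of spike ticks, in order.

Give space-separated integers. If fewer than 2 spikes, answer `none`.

Answer: 1 2 1 5 3

Derivation:
t=0: input=4 -> V=0 FIRE
t=1: input=4 -> V=0 FIRE
t=2: input=2 -> V=10
t=3: input=2 -> V=0 FIRE
t=4: input=3 -> V=0 FIRE
t=5: input=2 -> V=10
t=6: input=0 -> V=7
t=7: input=0 -> V=4
t=8: input=0 -> V=2
t=9: input=4 -> V=0 FIRE
t=10: input=0 -> V=0
t=11: input=0 -> V=0
t=12: input=4 -> V=0 FIRE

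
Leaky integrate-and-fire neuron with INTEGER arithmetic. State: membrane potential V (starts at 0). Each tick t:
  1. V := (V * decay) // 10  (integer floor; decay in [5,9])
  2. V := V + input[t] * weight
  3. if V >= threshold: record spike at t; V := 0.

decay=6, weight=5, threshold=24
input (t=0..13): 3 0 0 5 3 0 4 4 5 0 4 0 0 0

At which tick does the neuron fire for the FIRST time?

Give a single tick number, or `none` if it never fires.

Answer: 3

Derivation:
t=0: input=3 -> V=15
t=1: input=0 -> V=9
t=2: input=0 -> V=5
t=3: input=5 -> V=0 FIRE
t=4: input=3 -> V=15
t=5: input=0 -> V=9
t=6: input=4 -> V=0 FIRE
t=7: input=4 -> V=20
t=8: input=5 -> V=0 FIRE
t=9: input=0 -> V=0
t=10: input=4 -> V=20
t=11: input=0 -> V=12
t=12: input=0 -> V=7
t=13: input=0 -> V=4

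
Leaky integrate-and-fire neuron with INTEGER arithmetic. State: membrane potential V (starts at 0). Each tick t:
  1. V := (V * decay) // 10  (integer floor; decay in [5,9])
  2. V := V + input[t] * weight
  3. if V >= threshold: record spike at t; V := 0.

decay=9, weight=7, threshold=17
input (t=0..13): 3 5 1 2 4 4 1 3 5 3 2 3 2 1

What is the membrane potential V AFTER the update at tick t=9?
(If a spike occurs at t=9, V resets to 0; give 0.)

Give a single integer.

Answer: 0

Derivation:
t=0: input=3 -> V=0 FIRE
t=1: input=5 -> V=0 FIRE
t=2: input=1 -> V=7
t=3: input=2 -> V=0 FIRE
t=4: input=4 -> V=0 FIRE
t=5: input=4 -> V=0 FIRE
t=6: input=1 -> V=7
t=7: input=3 -> V=0 FIRE
t=8: input=5 -> V=0 FIRE
t=9: input=3 -> V=0 FIRE
t=10: input=2 -> V=14
t=11: input=3 -> V=0 FIRE
t=12: input=2 -> V=14
t=13: input=1 -> V=0 FIRE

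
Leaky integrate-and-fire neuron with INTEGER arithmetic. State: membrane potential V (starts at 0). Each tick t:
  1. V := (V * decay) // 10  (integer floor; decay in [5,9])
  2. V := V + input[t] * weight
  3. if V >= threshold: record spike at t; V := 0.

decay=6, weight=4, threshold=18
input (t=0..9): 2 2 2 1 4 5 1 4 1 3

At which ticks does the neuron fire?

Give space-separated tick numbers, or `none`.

t=0: input=2 -> V=8
t=1: input=2 -> V=12
t=2: input=2 -> V=15
t=3: input=1 -> V=13
t=4: input=4 -> V=0 FIRE
t=5: input=5 -> V=0 FIRE
t=6: input=1 -> V=4
t=7: input=4 -> V=0 FIRE
t=8: input=1 -> V=4
t=9: input=3 -> V=14

Answer: 4 5 7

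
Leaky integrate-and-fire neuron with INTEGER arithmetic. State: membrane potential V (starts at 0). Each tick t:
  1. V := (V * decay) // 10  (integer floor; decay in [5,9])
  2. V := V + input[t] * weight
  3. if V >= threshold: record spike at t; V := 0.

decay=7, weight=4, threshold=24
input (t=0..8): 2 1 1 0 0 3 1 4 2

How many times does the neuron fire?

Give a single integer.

t=0: input=2 -> V=8
t=1: input=1 -> V=9
t=2: input=1 -> V=10
t=3: input=0 -> V=7
t=4: input=0 -> V=4
t=5: input=3 -> V=14
t=6: input=1 -> V=13
t=7: input=4 -> V=0 FIRE
t=8: input=2 -> V=8

Answer: 1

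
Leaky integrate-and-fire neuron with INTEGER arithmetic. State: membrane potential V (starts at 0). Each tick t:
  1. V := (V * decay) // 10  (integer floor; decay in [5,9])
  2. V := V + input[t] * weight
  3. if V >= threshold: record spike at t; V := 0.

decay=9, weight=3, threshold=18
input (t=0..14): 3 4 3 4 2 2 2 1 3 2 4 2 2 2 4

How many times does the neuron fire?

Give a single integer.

t=0: input=3 -> V=9
t=1: input=4 -> V=0 FIRE
t=2: input=3 -> V=9
t=3: input=4 -> V=0 FIRE
t=4: input=2 -> V=6
t=5: input=2 -> V=11
t=6: input=2 -> V=15
t=7: input=1 -> V=16
t=8: input=3 -> V=0 FIRE
t=9: input=2 -> V=6
t=10: input=4 -> V=17
t=11: input=2 -> V=0 FIRE
t=12: input=2 -> V=6
t=13: input=2 -> V=11
t=14: input=4 -> V=0 FIRE

Answer: 5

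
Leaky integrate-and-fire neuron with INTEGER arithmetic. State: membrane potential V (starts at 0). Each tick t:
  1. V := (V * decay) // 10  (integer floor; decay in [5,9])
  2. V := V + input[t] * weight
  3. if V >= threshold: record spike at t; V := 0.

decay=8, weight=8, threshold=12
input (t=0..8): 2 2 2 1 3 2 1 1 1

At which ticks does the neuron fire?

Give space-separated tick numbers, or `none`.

Answer: 0 1 2 4 5 7

Derivation:
t=0: input=2 -> V=0 FIRE
t=1: input=2 -> V=0 FIRE
t=2: input=2 -> V=0 FIRE
t=3: input=1 -> V=8
t=4: input=3 -> V=0 FIRE
t=5: input=2 -> V=0 FIRE
t=6: input=1 -> V=8
t=7: input=1 -> V=0 FIRE
t=8: input=1 -> V=8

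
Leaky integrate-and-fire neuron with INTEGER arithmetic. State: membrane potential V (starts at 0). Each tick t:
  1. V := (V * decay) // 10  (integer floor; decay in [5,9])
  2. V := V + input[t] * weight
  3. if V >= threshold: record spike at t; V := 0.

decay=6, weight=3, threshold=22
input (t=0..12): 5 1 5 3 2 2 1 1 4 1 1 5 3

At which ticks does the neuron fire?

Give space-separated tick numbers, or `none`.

Answer: 2

Derivation:
t=0: input=5 -> V=15
t=1: input=1 -> V=12
t=2: input=5 -> V=0 FIRE
t=3: input=3 -> V=9
t=4: input=2 -> V=11
t=5: input=2 -> V=12
t=6: input=1 -> V=10
t=7: input=1 -> V=9
t=8: input=4 -> V=17
t=9: input=1 -> V=13
t=10: input=1 -> V=10
t=11: input=5 -> V=21
t=12: input=3 -> V=21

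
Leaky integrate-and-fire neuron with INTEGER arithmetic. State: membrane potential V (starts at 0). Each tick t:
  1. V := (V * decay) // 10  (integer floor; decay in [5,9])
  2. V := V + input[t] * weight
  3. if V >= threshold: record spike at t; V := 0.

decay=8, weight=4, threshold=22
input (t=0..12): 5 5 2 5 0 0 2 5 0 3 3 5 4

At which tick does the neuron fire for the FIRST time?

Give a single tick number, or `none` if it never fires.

Answer: 1

Derivation:
t=0: input=5 -> V=20
t=1: input=5 -> V=0 FIRE
t=2: input=2 -> V=8
t=3: input=5 -> V=0 FIRE
t=4: input=0 -> V=0
t=5: input=0 -> V=0
t=6: input=2 -> V=8
t=7: input=5 -> V=0 FIRE
t=8: input=0 -> V=0
t=9: input=3 -> V=12
t=10: input=3 -> V=21
t=11: input=5 -> V=0 FIRE
t=12: input=4 -> V=16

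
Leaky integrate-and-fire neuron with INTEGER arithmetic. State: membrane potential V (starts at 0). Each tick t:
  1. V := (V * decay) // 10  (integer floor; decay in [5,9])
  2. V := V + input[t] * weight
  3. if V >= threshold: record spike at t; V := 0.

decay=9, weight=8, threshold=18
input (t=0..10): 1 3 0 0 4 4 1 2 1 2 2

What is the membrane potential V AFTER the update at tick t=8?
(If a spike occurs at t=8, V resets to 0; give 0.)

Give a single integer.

Answer: 8

Derivation:
t=0: input=1 -> V=8
t=1: input=3 -> V=0 FIRE
t=2: input=0 -> V=0
t=3: input=0 -> V=0
t=4: input=4 -> V=0 FIRE
t=5: input=4 -> V=0 FIRE
t=6: input=1 -> V=8
t=7: input=2 -> V=0 FIRE
t=8: input=1 -> V=8
t=9: input=2 -> V=0 FIRE
t=10: input=2 -> V=16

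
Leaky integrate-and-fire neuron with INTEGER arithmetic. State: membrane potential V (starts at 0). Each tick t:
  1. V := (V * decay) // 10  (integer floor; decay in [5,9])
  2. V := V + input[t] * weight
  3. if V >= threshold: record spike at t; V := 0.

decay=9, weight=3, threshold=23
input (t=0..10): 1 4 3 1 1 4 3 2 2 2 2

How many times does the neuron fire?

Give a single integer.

Answer: 2

Derivation:
t=0: input=1 -> V=3
t=1: input=4 -> V=14
t=2: input=3 -> V=21
t=3: input=1 -> V=21
t=4: input=1 -> V=21
t=5: input=4 -> V=0 FIRE
t=6: input=3 -> V=9
t=7: input=2 -> V=14
t=8: input=2 -> V=18
t=9: input=2 -> V=22
t=10: input=2 -> V=0 FIRE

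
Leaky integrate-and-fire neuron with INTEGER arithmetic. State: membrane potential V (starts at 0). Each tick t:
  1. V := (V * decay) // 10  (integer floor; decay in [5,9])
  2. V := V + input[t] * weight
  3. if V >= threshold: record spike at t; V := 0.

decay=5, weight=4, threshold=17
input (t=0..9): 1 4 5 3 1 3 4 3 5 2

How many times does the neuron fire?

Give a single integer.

Answer: 5

Derivation:
t=0: input=1 -> V=4
t=1: input=4 -> V=0 FIRE
t=2: input=5 -> V=0 FIRE
t=3: input=3 -> V=12
t=4: input=1 -> V=10
t=5: input=3 -> V=0 FIRE
t=6: input=4 -> V=16
t=7: input=3 -> V=0 FIRE
t=8: input=5 -> V=0 FIRE
t=9: input=2 -> V=8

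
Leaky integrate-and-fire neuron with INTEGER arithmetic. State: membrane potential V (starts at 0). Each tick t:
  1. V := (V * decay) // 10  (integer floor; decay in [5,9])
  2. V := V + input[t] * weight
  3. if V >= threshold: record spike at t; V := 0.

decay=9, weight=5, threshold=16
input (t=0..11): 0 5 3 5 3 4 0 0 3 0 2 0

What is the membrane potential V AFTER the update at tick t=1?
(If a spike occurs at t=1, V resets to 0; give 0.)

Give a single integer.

Answer: 0

Derivation:
t=0: input=0 -> V=0
t=1: input=5 -> V=0 FIRE
t=2: input=3 -> V=15
t=3: input=5 -> V=0 FIRE
t=4: input=3 -> V=15
t=5: input=4 -> V=0 FIRE
t=6: input=0 -> V=0
t=7: input=0 -> V=0
t=8: input=3 -> V=15
t=9: input=0 -> V=13
t=10: input=2 -> V=0 FIRE
t=11: input=0 -> V=0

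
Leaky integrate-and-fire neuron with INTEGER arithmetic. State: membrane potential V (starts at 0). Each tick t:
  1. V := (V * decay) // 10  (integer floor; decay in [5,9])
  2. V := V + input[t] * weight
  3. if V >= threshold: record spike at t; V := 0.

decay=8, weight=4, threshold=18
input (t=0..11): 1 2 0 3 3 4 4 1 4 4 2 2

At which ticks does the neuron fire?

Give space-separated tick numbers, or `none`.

Answer: 3 5 8 10

Derivation:
t=0: input=1 -> V=4
t=1: input=2 -> V=11
t=2: input=0 -> V=8
t=3: input=3 -> V=0 FIRE
t=4: input=3 -> V=12
t=5: input=4 -> V=0 FIRE
t=6: input=4 -> V=16
t=7: input=1 -> V=16
t=8: input=4 -> V=0 FIRE
t=9: input=4 -> V=16
t=10: input=2 -> V=0 FIRE
t=11: input=2 -> V=8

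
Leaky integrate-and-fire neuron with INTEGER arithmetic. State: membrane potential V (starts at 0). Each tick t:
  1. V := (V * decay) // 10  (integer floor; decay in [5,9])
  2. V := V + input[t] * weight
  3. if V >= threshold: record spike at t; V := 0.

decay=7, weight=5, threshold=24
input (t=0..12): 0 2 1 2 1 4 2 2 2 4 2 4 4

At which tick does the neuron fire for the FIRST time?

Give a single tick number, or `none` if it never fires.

Answer: 5

Derivation:
t=0: input=0 -> V=0
t=1: input=2 -> V=10
t=2: input=1 -> V=12
t=3: input=2 -> V=18
t=4: input=1 -> V=17
t=5: input=4 -> V=0 FIRE
t=6: input=2 -> V=10
t=7: input=2 -> V=17
t=8: input=2 -> V=21
t=9: input=4 -> V=0 FIRE
t=10: input=2 -> V=10
t=11: input=4 -> V=0 FIRE
t=12: input=4 -> V=20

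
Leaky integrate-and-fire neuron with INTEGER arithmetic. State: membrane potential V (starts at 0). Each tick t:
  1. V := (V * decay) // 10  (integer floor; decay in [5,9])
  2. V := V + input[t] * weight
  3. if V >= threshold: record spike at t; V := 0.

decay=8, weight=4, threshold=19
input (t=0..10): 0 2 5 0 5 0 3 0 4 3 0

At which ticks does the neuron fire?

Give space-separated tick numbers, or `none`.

Answer: 2 4 8

Derivation:
t=0: input=0 -> V=0
t=1: input=2 -> V=8
t=2: input=5 -> V=0 FIRE
t=3: input=0 -> V=0
t=4: input=5 -> V=0 FIRE
t=5: input=0 -> V=0
t=6: input=3 -> V=12
t=7: input=0 -> V=9
t=8: input=4 -> V=0 FIRE
t=9: input=3 -> V=12
t=10: input=0 -> V=9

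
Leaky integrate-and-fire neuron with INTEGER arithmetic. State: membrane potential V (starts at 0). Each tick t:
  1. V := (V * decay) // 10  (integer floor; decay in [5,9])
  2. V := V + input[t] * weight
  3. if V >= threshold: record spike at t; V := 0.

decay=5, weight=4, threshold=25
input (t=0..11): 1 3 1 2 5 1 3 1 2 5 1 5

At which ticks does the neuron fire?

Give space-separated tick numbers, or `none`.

t=0: input=1 -> V=4
t=1: input=3 -> V=14
t=2: input=1 -> V=11
t=3: input=2 -> V=13
t=4: input=5 -> V=0 FIRE
t=5: input=1 -> V=4
t=6: input=3 -> V=14
t=7: input=1 -> V=11
t=8: input=2 -> V=13
t=9: input=5 -> V=0 FIRE
t=10: input=1 -> V=4
t=11: input=5 -> V=22

Answer: 4 9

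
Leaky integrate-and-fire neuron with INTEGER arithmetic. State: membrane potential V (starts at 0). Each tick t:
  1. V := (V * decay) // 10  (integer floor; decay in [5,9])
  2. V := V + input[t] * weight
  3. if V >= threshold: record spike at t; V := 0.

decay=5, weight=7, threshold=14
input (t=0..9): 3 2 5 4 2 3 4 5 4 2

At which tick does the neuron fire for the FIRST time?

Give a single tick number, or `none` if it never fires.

Answer: 0

Derivation:
t=0: input=3 -> V=0 FIRE
t=1: input=2 -> V=0 FIRE
t=2: input=5 -> V=0 FIRE
t=3: input=4 -> V=0 FIRE
t=4: input=2 -> V=0 FIRE
t=5: input=3 -> V=0 FIRE
t=6: input=4 -> V=0 FIRE
t=7: input=5 -> V=0 FIRE
t=8: input=4 -> V=0 FIRE
t=9: input=2 -> V=0 FIRE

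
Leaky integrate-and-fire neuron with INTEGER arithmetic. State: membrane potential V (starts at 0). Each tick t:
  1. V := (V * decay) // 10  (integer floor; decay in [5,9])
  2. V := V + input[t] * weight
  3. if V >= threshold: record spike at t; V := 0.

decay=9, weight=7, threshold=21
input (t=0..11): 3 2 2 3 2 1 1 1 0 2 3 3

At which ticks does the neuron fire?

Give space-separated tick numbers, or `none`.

t=0: input=3 -> V=0 FIRE
t=1: input=2 -> V=14
t=2: input=2 -> V=0 FIRE
t=3: input=3 -> V=0 FIRE
t=4: input=2 -> V=14
t=5: input=1 -> V=19
t=6: input=1 -> V=0 FIRE
t=7: input=1 -> V=7
t=8: input=0 -> V=6
t=9: input=2 -> V=19
t=10: input=3 -> V=0 FIRE
t=11: input=3 -> V=0 FIRE

Answer: 0 2 3 6 10 11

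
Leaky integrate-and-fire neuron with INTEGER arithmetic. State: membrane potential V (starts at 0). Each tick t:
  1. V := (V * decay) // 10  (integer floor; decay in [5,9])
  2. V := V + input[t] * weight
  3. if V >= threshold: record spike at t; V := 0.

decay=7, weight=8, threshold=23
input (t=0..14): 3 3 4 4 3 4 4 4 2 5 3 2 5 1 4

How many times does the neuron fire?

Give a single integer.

Answer: 12

Derivation:
t=0: input=3 -> V=0 FIRE
t=1: input=3 -> V=0 FIRE
t=2: input=4 -> V=0 FIRE
t=3: input=4 -> V=0 FIRE
t=4: input=3 -> V=0 FIRE
t=5: input=4 -> V=0 FIRE
t=6: input=4 -> V=0 FIRE
t=7: input=4 -> V=0 FIRE
t=8: input=2 -> V=16
t=9: input=5 -> V=0 FIRE
t=10: input=3 -> V=0 FIRE
t=11: input=2 -> V=16
t=12: input=5 -> V=0 FIRE
t=13: input=1 -> V=8
t=14: input=4 -> V=0 FIRE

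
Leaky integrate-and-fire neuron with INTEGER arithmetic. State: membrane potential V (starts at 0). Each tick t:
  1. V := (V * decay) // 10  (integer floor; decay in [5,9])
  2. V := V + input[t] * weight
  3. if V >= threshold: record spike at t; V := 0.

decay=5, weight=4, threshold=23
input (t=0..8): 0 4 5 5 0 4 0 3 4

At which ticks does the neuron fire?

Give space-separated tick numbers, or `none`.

t=0: input=0 -> V=0
t=1: input=4 -> V=16
t=2: input=5 -> V=0 FIRE
t=3: input=5 -> V=20
t=4: input=0 -> V=10
t=5: input=4 -> V=21
t=6: input=0 -> V=10
t=7: input=3 -> V=17
t=8: input=4 -> V=0 FIRE

Answer: 2 8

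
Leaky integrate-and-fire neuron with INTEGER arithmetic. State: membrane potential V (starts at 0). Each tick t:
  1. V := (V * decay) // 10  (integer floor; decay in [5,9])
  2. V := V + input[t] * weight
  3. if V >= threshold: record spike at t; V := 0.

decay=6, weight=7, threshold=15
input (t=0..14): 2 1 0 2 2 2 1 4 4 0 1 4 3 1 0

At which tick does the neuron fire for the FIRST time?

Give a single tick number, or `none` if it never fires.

t=0: input=2 -> V=14
t=1: input=1 -> V=0 FIRE
t=2: input=0 -> V=0
t=3: input=2 -> V=14
t=4: input=2 -> V=0 FIRE
t=5: input=2 -> V=14
t=6: input=1 -> V=0 FIRE
t=7: input=4 -> V=0 FIRE
t=8: input=4 -> V=0 FIRE
t=9: input=0 -> V=0
t=10: input=1 -> V=7
t=11: input=4 -> V=0 FIRE
t=12: input=3 -> V=0 FIRE
t=13: input=1 -> V=7
t=14: input=0 -> V=4

Answer: 1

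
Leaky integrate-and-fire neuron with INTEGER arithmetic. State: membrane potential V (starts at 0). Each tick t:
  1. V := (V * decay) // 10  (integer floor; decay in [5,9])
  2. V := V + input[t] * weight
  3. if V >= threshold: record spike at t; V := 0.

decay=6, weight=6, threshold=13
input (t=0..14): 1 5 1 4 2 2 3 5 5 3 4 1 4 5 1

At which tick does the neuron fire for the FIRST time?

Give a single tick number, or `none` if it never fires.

Answer: 1

Derivation:
t=0: input=1 -> V=6
t=1: input=5 -> V=0 FIRE
t=2: input=1 -> V=6
t=3: input=4 -> V=0 FIRE
t=4: input=2 -> V=12
t=5: input=2 -> V=0 FIRE
t=6: input=3 -> V=0 FIRE
t=7: input=5 -> V=0 FIRE
t=8: input=5 -> V=0 FIRE
t=9: input=3 -> V=0 FIRE
t=10: input=4 -> V=0 FIRE
t=11: input=1 -> V=6
t=12: input=4 -> V=0 FIRE
t=13: input=5 -> V=0 FIRE
t=14: input=1 -> V=6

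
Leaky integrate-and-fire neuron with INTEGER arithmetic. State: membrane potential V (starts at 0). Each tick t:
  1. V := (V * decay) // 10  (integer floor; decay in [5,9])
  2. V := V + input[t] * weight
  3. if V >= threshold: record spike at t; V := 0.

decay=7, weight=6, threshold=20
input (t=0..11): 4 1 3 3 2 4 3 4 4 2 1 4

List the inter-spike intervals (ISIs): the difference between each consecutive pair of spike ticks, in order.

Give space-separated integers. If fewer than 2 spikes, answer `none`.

t=0: input=4 -> V=0 FIRE
t=1: input=1 -> V=6
t=2: input=3 -> V=0 FIRE
t=3: input=3 -> V=18
t=4: input=2 -> V=0 FIRE
t=5: input=4 -> V=0 FIRE
t=6: input=3 -> V=18
t=7: input=4 -> V=0 FIRE
t=8: input=4 -> V=0 FIRE
t=9: input=2 -> V=12
t=10: input=1 -> V=14
t=11: input=4 -> V=0 FIRE

Answer: 2 2 1 2 1 3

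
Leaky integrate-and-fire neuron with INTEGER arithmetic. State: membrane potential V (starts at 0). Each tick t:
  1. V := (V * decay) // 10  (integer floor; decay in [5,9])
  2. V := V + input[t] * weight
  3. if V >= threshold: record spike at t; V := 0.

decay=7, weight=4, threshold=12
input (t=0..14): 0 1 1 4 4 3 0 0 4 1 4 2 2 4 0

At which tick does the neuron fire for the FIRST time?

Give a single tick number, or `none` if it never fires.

t=0: input=0 -> V=0
t=1: input=1 -> V=4
t=2: input=1 -> V=6
t=3: input=4 -> V=0 FIRE
t=4: input=4 -> V=0 FIRE
t=5: input=3 -> V=0 FIRE
t=6: input=0 -> V=0
t=7: input=0 -> V=0
t=8: input=4 -> V=0 FIRE
t=9: input=1 -> V=4
t=10: input=4 -> V=0 FIRE
t=11: input=2 -> V=8
t=12: input=2 -> V=0 FIRE
t=13: input=4 -> V=0 FIRE
t=14: input=0 -> V=0

Answer: 3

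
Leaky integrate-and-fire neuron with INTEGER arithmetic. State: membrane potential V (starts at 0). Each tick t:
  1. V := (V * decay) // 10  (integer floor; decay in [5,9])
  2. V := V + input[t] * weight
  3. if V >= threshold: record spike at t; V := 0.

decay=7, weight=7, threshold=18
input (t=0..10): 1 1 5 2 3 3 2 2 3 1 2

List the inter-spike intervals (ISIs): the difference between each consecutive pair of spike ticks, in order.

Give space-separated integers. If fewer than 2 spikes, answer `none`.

Answer: 2 1 2 1 2

Derivation:
t=0: input=1 -> V=7
t=1: input=1 -> V=11
t=2: input=5 -> V=0 FIRE
t=3: input=2 -> V=14
t=4: input=3 -> V=0 FIRE
t=5: input=3 -> V=0 FIRE
t=6: input=2 -> V=14
t=7: input=2 -> V=0 FIRE
t=8: input=3 -> V=0 FIRE
t=9: input=1 -> V=7
t=10: input=2 -> V=0 FIRE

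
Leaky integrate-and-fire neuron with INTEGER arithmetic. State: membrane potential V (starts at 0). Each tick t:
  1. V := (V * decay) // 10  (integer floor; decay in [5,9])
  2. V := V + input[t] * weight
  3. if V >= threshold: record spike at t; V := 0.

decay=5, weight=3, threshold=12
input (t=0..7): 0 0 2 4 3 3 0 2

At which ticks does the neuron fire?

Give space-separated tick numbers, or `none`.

Answer: 3 5

Derivation:
t=0: input=0 -> V=0
t=1: input=0 -> V=0
t=2: input=2 -> V=6
t=3: input=4 -> V=0 FIRE
t=4: input=3 -> V=9
t=5: input=3 -> V=0 FIRE
t=6: input=0 -> V=0
t=7: input=2 -> V=6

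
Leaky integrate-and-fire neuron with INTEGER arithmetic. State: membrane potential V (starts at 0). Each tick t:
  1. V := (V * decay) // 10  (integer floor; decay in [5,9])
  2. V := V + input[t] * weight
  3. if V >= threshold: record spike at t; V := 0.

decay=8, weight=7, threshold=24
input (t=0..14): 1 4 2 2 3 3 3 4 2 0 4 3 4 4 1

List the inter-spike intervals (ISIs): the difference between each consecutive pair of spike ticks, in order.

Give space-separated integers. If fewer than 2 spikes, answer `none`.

t=0: input=1 -> V=7
t=1: input=4 -> V=0 FIRE
t=2: input=2 -> V=14
t=3: input=2 -> V=0 FIRE
t=4: input=3 -> V=21
t=5: input=3 -> V=0 FIRE
t=6: input=3 -> V=21
t=7: input=4 -> V=0 FIRE
t=8: input=2 -> V=14
t=9: input=0 -> V=11
t=10: input=4 -> V=0 FIRE
t=11: input=3 -> V=21
t=12: input=4 -> V=0 FIRE
t=13: input=4 -> V=0 FIRE
t=14: input=1 -> V=7

Answer: 2 2 2 3 2 1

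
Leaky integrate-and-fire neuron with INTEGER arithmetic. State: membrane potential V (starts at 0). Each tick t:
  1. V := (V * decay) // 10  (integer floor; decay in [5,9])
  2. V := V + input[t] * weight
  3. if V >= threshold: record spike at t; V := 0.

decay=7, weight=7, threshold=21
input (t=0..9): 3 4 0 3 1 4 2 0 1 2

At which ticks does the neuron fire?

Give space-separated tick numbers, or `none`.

Answer: 0 1 3 5 9

Derivation:
t=0: input=3 -> V=0 FIRE
t=1: input=4 -> V=0 FIRE
t=2: input=0 -> V=0
t=3: input=3 -> V=0 FIRE
t=4: input=1 -> V=7
t=5: input=4 -> V=0 FIRE
t=6: input=2 -> V=14
t=7: input=0 -> V=9
t=8: input=1 -> V=13
t=9: input=2 -> V=0 FIRE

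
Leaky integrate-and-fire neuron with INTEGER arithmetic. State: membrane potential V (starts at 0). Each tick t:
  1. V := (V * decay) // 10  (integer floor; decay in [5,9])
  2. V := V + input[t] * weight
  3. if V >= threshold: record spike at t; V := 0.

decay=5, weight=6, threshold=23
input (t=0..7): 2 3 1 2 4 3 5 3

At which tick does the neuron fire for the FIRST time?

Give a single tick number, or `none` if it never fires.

Answer: 1

Derivation:
t=0: input=2 -> V=12
t=1: input=3 -> V=0 FIRE
t=2: input=1 -> V=6
t=3: input=2 -> V=15
t=4: input=4 -> V=0 FIRE
t=5: input=3 -> V=18
t=6: input=5 -> V=0 FIRE
t=7: input=3 -> V=18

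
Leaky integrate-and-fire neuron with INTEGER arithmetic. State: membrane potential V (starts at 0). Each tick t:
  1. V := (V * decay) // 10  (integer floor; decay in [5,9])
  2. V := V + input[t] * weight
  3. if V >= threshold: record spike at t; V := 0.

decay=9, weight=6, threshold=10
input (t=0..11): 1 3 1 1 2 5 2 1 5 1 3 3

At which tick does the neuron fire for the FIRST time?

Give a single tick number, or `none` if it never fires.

t=0: input=1 -> V=6
t=1: input=3 -> V=0 FIRE
t=2: input=1 -> V=6
t=3: input=1 -> V=0 FIRE
t=4: input=2 -> V=0 FIRE
t=5: input=5 -> V=0 FIRE
t=6: input=2 -> V=0 FIRE
t=7: input=1 -> V=6
t=8: input=5 -> V=0 FIRE
t=9: input=1 -> V=6
t=10: input=3 -> V=0 FIRE
t=11: input=3 -> V=0 FIRE

Answer: 1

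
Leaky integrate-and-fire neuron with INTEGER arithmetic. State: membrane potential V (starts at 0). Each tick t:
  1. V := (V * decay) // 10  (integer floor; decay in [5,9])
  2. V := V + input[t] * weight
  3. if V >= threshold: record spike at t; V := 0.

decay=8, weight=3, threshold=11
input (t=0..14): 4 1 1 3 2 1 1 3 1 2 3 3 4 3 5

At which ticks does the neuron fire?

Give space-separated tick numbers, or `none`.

Answer: 0 3 7 10 12 14

Derivation:
t=0: input=4 -> V=0 FIRE
t=1: input=1 -> V=3
t=2: input=1 -> V=5
t=3: input=3 -> V=0 FIRE
t=4: input=2 -> V=6
t=5: input=1 -> V=7
t=6: input=1 -> V=8
t=7: input=3 -> V=0 FIRE
t=8: input=1 -> V=3
t=9: input=2 -> V=8
t=10: input=3 -> V=0 FIRE
t=11: input=3 -> V=9
t=12: input=4 -> V=0 FIRE
t=13: input=3 -> V=9
t=14: input=5 -> V=0 FIRE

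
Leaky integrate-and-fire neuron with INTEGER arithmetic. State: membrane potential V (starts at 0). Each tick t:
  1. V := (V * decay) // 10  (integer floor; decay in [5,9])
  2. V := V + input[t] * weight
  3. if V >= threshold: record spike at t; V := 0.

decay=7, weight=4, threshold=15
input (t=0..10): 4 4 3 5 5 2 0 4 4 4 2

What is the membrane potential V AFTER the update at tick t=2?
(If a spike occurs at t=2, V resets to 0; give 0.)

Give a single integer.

Answer: 12

Derivation:
t=0: input=4 -> V=0 FIRE
t=1: input=4 -> V=0 FIRE
t=2: input=3 -> V=12
t=3: input=5 -> V=0 FIRE
t=4: input=5 -> V=0 FIRE
t=5: input=2 -> V=8
t=6: input=0 -> V=5
t=7: input=4 -> V=0 FIRE
t=8: input=4 -> V=0 FIRE
t=9: input=4 -> V=0 FIRE
t=10: input=2 -> V=8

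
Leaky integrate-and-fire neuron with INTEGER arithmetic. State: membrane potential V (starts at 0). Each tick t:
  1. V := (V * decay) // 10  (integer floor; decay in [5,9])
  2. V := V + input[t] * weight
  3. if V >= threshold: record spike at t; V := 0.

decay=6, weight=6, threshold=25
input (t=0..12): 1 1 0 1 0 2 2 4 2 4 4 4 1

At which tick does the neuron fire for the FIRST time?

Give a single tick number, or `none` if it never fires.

Answer: 7

Derivation:
t=0: input=1 -> V=6
t=1: input=1 -> V=9
t=2: input=0 -> V=5
t=3: input=1 -> V=9
t=4: input=0 -> V=5
t=5: input=2 -> V=15
t=6: input=2 -> V=21
t=7: input=4 -> V=0 FIRE
t=8: input=2 -> V=12
t=9: input=4 -> V=0 FIRE
t=10: input=4 -> V=24
t=11: input=4 -> V=0 FIRE
t=12: input=1 -> V=6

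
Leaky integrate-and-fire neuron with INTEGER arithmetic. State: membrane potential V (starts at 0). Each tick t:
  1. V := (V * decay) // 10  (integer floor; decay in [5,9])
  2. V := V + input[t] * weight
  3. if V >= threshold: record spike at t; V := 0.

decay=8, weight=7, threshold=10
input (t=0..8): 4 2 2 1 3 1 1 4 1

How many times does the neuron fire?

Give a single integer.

Answer: 6

Derivation:
t=0: input=4 -> V=0 FIRE
t=1: input=2 -> V=0 FIRE
t=2: input=2 -> V=0 FIRE
t=3: input=1 -> V=7
t=4: input=3 -> V=0 FIRE
t=5: input=1 -> V=7
t=6: input=1 -> V=0 FIRE
t=7: input=4 -> V=0 FIRE
t=8: input=1 -> V=7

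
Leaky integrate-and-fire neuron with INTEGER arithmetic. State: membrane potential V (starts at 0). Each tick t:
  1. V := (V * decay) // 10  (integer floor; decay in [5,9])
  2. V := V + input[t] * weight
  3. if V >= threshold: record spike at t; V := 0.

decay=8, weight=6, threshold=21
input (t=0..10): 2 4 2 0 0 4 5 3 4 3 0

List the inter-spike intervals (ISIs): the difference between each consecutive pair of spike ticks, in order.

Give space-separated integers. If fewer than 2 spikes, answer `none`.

t=0: input=2 -> V=12
t=1: input=4 -> V=0 FIRE
t=2: input=2 -> V=12
t=3: input=0 -> V=9
t=4: input=0 -> V=7
t=5: input=4 -> V=0 FIRE
t=6: input=5 -> V=0 FIRE
t=7: input=3 -> V=18
t=8: input=4 -> V=0 FIRE
t=9: input=3 -> V=18
t=10: input=0 -> V=14

Answer: 4 1 2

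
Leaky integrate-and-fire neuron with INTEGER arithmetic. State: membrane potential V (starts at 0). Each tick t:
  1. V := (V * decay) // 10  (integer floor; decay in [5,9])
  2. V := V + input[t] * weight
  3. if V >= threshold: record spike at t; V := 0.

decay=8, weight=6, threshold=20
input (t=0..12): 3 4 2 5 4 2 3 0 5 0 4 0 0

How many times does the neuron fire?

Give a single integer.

t=0: input=3 -> V=18
t=1: input=4 -> V=0 FIRE
t=2: input=2 -> V=12
t=3: input=5 -> V=0 FIRE
t=4: input=4 -> V=0 FIRE
t=5: input=2 -> V=12
t=6: input=3 -> V=0 FIRE
t=7: input=0 -> V=0
t=8: input=5 -> V=0 FIRE
t=9: input=0 -> V=0
t=10: input=4 -> V=0 FIRE
t=11: input=0 -> V=0
t=12: input=0 -> V=0

Answer: 6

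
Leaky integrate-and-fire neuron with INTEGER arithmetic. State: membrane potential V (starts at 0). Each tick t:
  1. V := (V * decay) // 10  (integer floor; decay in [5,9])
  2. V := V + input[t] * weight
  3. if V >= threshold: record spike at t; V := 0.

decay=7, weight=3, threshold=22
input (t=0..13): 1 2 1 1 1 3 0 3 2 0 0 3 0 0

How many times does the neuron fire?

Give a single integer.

Answer: 0

Derivation:
t=0: input=1 -> V=3
t=1: input=2 -> V=8
t=2: input=1 -> V=8
t=3: input=1 -> V=8
t=4: input=1 -> V=8
t=5: input=3 -> V=14
t=6: input=0 -> V=9
t=7: input=3 -> V=15
t=8: input=2 -> V=16
t=9: input=0 -> V=11
t=10: input=0 -> V=7
t=11: input=3 -> V=13
t=12: input=0 -> V=9
t=13: input=0 -> V=6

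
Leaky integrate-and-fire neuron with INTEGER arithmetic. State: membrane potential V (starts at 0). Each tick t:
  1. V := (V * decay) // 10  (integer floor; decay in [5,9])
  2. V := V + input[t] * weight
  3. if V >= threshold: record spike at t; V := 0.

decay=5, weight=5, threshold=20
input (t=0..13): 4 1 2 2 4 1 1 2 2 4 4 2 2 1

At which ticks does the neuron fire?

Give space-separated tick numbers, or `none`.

Answer: 0 4 9 10

Derivation:
t=0: input=4 -> V=0 FIRE
t=1: input=1 -> V=5
t=2: input=2 -> V=12
t=3: input=2 -> V=16
t=4: input=4 -> V=0 FIRE
t=5: input=1 -> V=5
t=6: input=1 -> V=7
t=7: input=2 -> V=13
t=8: input=2 -> V=16
t=9: input=4 -> V=0 FIRE
t=10: input=4 -> V=0 FIRE
t=11: input=2 -> V=10
t=12: input=2 -> V=15
t=13: input=1 -> V=12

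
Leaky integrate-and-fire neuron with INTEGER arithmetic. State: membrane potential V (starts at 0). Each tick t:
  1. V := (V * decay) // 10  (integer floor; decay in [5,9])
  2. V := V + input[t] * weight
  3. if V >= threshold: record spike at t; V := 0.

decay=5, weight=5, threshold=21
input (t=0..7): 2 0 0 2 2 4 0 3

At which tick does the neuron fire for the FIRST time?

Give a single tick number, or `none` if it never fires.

Answer: 5

Derivation:
t=0: input=2 -> V=10
t=1: input=0 -> V=5
t=2: input=0 -> V=2
t=3: input=2 -> V=11
t=4: input=2 -> V=15
t=5: input=4 -> V=0 FIRE
t=6: input=0 -> V=0
t=7: input=3 -> V=15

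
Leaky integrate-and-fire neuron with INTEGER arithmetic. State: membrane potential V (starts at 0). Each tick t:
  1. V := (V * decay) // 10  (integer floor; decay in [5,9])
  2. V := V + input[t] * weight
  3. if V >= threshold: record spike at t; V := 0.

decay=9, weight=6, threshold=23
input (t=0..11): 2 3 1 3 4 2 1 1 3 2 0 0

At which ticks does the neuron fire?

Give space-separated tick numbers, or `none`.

Answer: 1 3 4 8

Derivation:
t=0: input=2 -> V=12
t=1: input=3 -> V=0 FIRE
t=2: input=1 -> V=6
t=3: input=3 -> V=0 FIRE
t=4: input=4 -> V=0 FIRE
t=5: input=2 -> V=12
t=6: input=1 -> V=16
t=7: input=1 -> V=20
t=8: input=3 -> V=0 FIRE
t=9: input=2 -> V=12
t=10: input=0 -> V=10
t=11: input=0 -> V=9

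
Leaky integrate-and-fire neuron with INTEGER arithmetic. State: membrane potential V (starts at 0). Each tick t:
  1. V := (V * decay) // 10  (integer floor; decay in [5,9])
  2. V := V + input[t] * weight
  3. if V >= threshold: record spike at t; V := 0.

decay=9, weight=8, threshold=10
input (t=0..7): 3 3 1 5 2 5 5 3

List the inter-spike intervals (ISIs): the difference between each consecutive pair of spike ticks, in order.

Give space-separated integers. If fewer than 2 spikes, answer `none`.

t=0: input=3 -> V=0 FIRE
t=1: input=3 -> V=0 FIRE
t=2: input=1 -> V=8
t=3: input=5 -> V=0 FIRE
t=4: input=2 -> V=0 FIRE
t=5: input=5 -> V=0 FIRE
t=6: input=5 -> V=0 FIRE
t=7: input=3 -> V=0 FIRE

Answer: 1 2 1 1 1 1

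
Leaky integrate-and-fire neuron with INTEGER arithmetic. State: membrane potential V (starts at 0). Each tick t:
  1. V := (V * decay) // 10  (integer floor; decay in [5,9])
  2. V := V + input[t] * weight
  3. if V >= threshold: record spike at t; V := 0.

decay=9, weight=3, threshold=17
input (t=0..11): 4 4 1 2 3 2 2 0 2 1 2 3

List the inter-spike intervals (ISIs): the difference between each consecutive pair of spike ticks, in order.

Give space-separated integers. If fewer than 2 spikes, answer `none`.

Answer: 4 6

Derivation:
t=0: input=4 -> V=12
t=1: input=4 -> V=0 FIRE
t=2: input=1 -> V=3
t=3: input=2 -> V=8
t=4: input=3 -> V=16
t=5: input=2 -> V=0 FIRE
t=6: input=2 -> V=6
t=7: input=0 -> V=5
t=8: input=2 -> V=10
t=9: input=1 -> V=12
t=10: input=2 -> V=16
t=11: input=3 -> V=0 FIRE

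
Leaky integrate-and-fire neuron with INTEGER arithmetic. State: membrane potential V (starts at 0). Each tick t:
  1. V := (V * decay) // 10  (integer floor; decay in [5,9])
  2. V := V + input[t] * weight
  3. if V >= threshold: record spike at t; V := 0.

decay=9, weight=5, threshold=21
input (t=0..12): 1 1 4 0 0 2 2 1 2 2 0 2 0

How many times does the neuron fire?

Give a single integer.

Answer: 3

Derivation:
t=0: input=1 -> V=5
t=1: input=1 -> V=9
t=2: input=4 -> V=0 FIRE
t=3: input=0 -> V=0
t=4: input=0 -> V=0
t=5: input=2 -> V=10
t=6: input=2 -> V=19
t=7: input=1 -> V=0 FIRE
t=8: input=2 -> V=10
t=9: input=2 -> V=19
t=10: input=0 -> V=17
t=11: input=2 -> V=0 FIRE
t=12: input=0 -> V=0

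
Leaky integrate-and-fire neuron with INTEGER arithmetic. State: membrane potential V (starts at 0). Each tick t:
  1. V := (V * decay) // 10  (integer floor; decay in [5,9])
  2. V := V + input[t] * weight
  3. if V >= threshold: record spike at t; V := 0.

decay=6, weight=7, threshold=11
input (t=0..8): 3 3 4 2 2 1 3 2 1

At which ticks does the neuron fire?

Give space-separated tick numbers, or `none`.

Answer: 0 1 2 3 4 6 7

Derivation:
t=0: input=3 -> V=0 FIRE
t=1: input=3 -> V=0 FIRE
t=2: input=4 -> V=0 FIRE
t=3: input=2 -> V=0 FIRE
t=4: input=2 -> V=0 FIRE
t=5: input=1 -> V=7
t=6: input=3 -> V=0 FIRE
t=7: input=2 -> V=0 FIRE
t=8: input=1 -> V=7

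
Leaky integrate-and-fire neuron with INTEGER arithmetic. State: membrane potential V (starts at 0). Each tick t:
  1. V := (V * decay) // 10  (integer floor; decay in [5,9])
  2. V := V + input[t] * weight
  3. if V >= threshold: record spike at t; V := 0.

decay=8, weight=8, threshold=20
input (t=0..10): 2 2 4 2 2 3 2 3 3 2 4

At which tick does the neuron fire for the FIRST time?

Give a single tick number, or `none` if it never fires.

Answer: 1

Derivation:
t=0: input=2 -> V=16
t=1: input=2 -> V=0 FIRE
t=2: input=4 -> V=0 FIRE
t=3: input=2 -> V=16
t=4: input=2 -> V=0 FIRE
t=5: input=3 -> V=0 FIRE
t=6: input=2 -> V=16
t=7: input=3 -> V=0 FIRE
t=8: input=3 -> V=0 FIRE
t=9: input=2 -> V=16
t=10: input=4 -> V=0 FIRE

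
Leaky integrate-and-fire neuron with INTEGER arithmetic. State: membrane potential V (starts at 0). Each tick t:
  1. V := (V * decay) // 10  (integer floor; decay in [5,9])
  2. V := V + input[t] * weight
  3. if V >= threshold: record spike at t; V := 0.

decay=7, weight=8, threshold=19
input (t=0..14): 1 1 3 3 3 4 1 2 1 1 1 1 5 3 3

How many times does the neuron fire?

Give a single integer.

Answer: 9

Derivation:
t=0: input=1 -> V=8
t=1: input=1 -> V=13
t=2: input=3 -> V=0 FIRE
t=3: input=3 -> V=0 FIRE
t=4: input=3 -> V=0 FIRE
t=5: input=4 -> V=0 FIRE
t=6: input=1 -> V=8
t=7: input=2 -> V=0 FIRE
t=8: input=1 -> V=8
t=9: input=1 -> V=13
t=10: input=1 -> V=17
t=11: input=1 -> V=0 FIRE
t=12: input=5 -> V=0 FIRE
t=13: input=3 -> V=0 FIRE
t=14: input=3 -> V=0 FIRE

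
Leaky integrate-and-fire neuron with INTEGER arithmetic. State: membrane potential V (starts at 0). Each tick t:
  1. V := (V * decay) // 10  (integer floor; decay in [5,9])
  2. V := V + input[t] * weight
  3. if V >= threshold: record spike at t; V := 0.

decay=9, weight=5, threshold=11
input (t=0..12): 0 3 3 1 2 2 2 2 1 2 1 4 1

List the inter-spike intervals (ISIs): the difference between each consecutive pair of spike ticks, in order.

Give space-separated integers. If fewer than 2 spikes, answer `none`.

t=0: input=0 -> V=0
t=1: input=3 -> V=0 FIRE
t=2: input=3 -> V=0 FIRE
t=3: input=1 -> V=5
t=4: input=2 -> V=0 FIRE
t=5: input=2 -> V=10
t=6: input=2 -> V=0 FIRE
t=7: input=2 -> V=10
t=8: input=1 -> V=0 FIRE
t=9: input=2 -> V=10
t=10: input=1 -> V=0 FIRE
t=11: input=4 -> V=0 FIRE
t=12: input=1 -> V=5

Answer: 1 2 2 2 2 1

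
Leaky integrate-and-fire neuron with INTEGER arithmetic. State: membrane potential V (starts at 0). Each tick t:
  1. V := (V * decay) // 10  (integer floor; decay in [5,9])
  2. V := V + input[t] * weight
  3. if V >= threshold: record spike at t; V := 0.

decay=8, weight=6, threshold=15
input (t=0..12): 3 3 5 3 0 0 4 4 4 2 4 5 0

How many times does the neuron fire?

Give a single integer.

Answer: 9

Derivation:
t=0: input=3 -> V=0 FIRE
t=1: input=3 -> V=0 FIRE
t=2: input=5 -> V=0 FIRE
t=3: input=3 -> V=0 FIRE
t=4: input=0 -> V=0
t=5: input=0 -> V=0
t=6: input=4 -> V=0 FIRE
t=7: input=4 -> V=0 FIRE
t=8: input=4 -> V=0 FIRE
t=9: input=2 -> V=12
t=10: input=4 -> V=0 FIRE
t=11: input=5 -> V=0 FIRE
t=12: input=0 -> V=0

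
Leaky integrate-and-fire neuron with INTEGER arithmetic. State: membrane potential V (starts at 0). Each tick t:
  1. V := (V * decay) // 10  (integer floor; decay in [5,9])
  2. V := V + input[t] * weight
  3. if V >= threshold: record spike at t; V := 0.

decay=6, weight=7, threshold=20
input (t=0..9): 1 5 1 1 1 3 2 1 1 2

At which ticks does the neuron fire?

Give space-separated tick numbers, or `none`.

Answer: 1 5 9

Derivation:
t=0: input=1 -> V=7
t=1: input=5 -> V=0 FIRE
t=2: input=1 -> V=7
t=3: input=1 -> V=11
t=4: input=1 -> V=13
t=5: input=3 -> V=0 FIRE
t=6: input=2 -> V=14
t=7: input=1 -> V=15
t=8: input=1 -> V=16
t=9: input=2 -> V=0 FIRE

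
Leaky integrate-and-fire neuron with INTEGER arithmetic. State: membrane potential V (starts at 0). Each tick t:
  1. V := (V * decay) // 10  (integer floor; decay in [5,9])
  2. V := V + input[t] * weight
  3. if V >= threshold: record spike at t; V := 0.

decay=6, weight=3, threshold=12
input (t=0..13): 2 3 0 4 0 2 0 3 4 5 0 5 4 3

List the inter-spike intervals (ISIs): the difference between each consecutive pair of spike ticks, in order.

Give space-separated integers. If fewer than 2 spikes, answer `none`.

t=0: input=2 -> V=6
t=1: input=3 -> V=0 FIRE
t=2: input=0 -> V=0
t=3: input=4 -> V=0 FIRE
t=4: input=0 -> V=0
t=5: input=2 -> V=6
t=6: input=0 -> V=3
t=7: input=3 -> V=10
t=8: input=4 -> V=0 FIRE
t=9: input=5 -> V=0 FIRE
t=10: input=0 -> V=0
t=11: input=5 -> V=0 FIRE
t=12: input=4 -> V=0 FIRE
t=13: input=3 -> V=9

Answer: 2 5 1 2 1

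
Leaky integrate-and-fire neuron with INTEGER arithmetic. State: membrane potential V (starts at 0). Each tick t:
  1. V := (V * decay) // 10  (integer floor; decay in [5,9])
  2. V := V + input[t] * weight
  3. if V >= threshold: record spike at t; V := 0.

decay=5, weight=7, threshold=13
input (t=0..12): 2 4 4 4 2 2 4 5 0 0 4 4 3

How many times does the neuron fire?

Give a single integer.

t=0: input=2 -> V=0 FIRE
t=1: input=4 -> V=0 FIRE
t=2: input=4 -> V=0 FIRE
t=3: input=4 -> V=0 FIRE
t=4: input=2 -> V=0 FIRE
t=5: input=2 -> V=0 FIRE
t=6: input=4 -> V=0 FIRE
t=7: input=5 -> V=0 FIRE
t=8: input=0 -> V=0
t=9: input=0 -> V=0
t=10: input=4 -> V=0 FIRE
t=11: input=4 -> V=0 FIRE
t=12: input=3 -> V=0 FIRE

Answer: 11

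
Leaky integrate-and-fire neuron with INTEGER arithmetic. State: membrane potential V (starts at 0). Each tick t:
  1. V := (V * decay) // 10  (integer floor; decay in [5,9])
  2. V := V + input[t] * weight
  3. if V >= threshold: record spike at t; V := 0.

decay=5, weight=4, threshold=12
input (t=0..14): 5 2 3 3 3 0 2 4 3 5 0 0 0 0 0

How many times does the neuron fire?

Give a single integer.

t=0: input=5 -> V=0 FIRE
t=1: input=2 -> V=8
t=2: input=3 -> V=0 FIRE
t=3: input=3 -> V=0 FIRE
t=4: input=3 -> V=0 FIRE
t=5: input=0 -> V=0
t=6: input=2 -> V=8
t=7: input=4 -> V=0 FIRE
t=8: input=3 -> V=0 FIRE
t=9: input=5 -> V=0 FIRE
t=10: input=0 -> V=0
t=11: input=0 -> V=0
t=12: input=0 -> V=0
t=13: input=0 -> V=0
t=14: input=0 -> V=0

Answer: 7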